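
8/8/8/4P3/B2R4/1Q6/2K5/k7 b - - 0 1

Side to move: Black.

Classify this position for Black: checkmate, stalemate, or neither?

Black to move; black king on a1.
In check: no.
King squares — b1: attacked by Kc2; a2: attacked by Qb3; b2: attacked by Kc2.
Legal moves for Black: none.
Not in check and no legal moves → stalemate.

stalemate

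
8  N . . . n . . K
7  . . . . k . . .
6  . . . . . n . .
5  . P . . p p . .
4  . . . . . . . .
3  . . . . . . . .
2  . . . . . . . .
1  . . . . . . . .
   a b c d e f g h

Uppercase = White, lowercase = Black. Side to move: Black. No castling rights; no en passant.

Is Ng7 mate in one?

After Ng7: white king on h8; in check: no.
White is not in check, so this cannot be checkmate.

no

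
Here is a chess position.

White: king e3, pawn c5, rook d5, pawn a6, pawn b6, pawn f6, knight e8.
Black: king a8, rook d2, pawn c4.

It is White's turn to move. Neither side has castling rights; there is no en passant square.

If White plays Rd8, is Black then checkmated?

no

After Rd8: black king on a8; in check: yes, from the white rook on d8.
Black has 1 legal reply: Rxd8.
In check but a legal move exists → not checkmate.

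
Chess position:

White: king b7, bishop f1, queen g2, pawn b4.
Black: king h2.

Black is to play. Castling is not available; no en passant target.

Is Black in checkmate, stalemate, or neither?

Black to move; black king on h2.
In check: yes, from the white queen on g2.
King squares — g1: attacked by Qg2; h1: attacked by Qg2; g2: attacked by Bf1; g3: attacked by Qg2; h3: attacked by Qg2.
Legal moves for Black: none.
In check with no legal moves → checkmate.

checkmate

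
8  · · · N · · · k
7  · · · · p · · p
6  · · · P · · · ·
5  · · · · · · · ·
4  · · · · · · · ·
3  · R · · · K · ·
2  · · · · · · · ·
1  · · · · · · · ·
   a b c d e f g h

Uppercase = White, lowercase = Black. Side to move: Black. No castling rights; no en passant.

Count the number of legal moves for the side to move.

7

Black to move; king on h8.
In check: no.
Legal moves: Kg8, Kg7, exd6, h6, e6, h5, e5.
Count: 7.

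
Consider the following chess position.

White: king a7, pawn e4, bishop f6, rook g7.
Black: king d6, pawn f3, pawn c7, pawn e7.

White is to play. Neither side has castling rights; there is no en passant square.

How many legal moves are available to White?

White to move; king on a7.
In check: no.
Legal moves: Rg8, Rh7, Rf7, Rxe7, Rg6, Rg5, Rg4, Rg3, Rg2, Rg1, Kb8, Ka8, Kb7, Ka6, Bxe7+, Bg5, Be5+, Bh4, Bd4, Bc3, Bb2, Ba1, e5+.
Count: 23.

23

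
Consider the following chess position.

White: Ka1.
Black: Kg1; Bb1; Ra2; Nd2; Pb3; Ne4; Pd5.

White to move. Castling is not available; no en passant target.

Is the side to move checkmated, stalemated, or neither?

White to move; white king on a1.
In check: yes, from the black rook on a2.
King squares — b1: attacked by Nd2; a2: attacked by Bb1; b2: attacked by Ra2.
Legal moves for White: none.
In check with no legal moves → checkmate.

checkmate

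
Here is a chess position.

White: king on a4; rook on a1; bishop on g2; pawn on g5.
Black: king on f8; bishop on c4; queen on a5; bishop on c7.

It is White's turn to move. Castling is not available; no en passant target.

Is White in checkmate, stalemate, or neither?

checkmate

White to move; white king on a4.
In check: yes, from the black queen on a5.
King squares — a3: attacked by Qa5; b3: attacked by Bc4; b4: attacked by Qa5; a5: attacked by Bc7; b5: attacked by Bc4.
Legal moves for White: none.
In check with no legal moves → checkmate.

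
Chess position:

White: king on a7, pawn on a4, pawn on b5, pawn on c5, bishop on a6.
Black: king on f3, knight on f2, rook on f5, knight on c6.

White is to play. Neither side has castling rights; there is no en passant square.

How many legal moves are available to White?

4

White to move; king on a7.
In check: yes, from the black knight on c6.
Legal moves: Ka8, Kb7, Kb6, bxc6.
Count: 4.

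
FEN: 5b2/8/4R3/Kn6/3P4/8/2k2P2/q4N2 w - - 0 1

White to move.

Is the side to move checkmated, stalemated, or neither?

White to move; white king on a5.
In check: yes, from the black queen on a1.
Legal moves for White: Kb6, Kxb5.
White is in check but has 2 legal moves → neither.

neither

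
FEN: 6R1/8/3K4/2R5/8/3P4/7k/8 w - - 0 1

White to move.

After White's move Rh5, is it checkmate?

yes

After Rh5: black king on h2; in check: yes, from the white rook on h5.
King squares — g1: attacked by Rg8; h1: attacked by Rh5; g2: attacked by Rg8; g3: attacked by Rg8; h3: attacked by Rh5.
Black has no legal moves → checkmate.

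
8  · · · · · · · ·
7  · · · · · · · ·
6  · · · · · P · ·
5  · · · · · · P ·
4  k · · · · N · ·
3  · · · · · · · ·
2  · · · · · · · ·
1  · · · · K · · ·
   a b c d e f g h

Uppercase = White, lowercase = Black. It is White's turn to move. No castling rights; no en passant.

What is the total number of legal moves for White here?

15

White to move; king on e1.
In check: no.
Legal moves: Ng6, Ne6, Nh5, Nd5, Nh3, Nd3, Ng2, Ne2, Kf2, Ke2, Kd2, Kf1, Kd1, f7, g6.
Count: 15.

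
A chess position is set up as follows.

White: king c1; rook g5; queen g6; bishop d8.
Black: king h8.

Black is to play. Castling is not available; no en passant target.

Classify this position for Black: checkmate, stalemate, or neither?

Black to move; black king on h8.
In check: no.
King squares — g7: attacked by Qg6; h7: attacked by Qg6; g8: attacked by Qg6.
Legal moves for Black: none.
Not in check and no legal moves → stalemate.

stalemate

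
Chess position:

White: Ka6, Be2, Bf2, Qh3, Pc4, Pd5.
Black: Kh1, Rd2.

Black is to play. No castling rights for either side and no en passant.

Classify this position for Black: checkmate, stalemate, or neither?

Black to move; black king on h1.
In check: yes, from the white queen on h3.
King squares — g1: attacked by Bf2; g2: attacked by Qh3; h2: attacked by Qh3.
Legal moves for Black: none.
In check with no legal moves → checkmate.

checkmate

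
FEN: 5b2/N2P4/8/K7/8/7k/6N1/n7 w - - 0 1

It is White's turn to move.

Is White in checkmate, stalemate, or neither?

neither

White to move; white king on a5.
In check: no.
Legal moves for White: Nc8, Nc6, Nb5, Kb6, Ka6, Kb5, Ka4, Nh4, Nf4+, Ne3, Ne1, d8=Q, d8=R, d8=B, d8=N.
White has 15 legal moves and is not in check → neither.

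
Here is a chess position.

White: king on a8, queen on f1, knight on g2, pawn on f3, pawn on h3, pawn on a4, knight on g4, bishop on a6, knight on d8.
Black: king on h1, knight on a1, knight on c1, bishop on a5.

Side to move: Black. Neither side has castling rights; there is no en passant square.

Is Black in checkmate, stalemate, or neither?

checkmate

Black to move; black king on h1.
In check: yes, from the white queen on f1.
King squares — g1: attacked by Qf1; g2: attacked by Qf1; h2: attacked by Ng4.
Legal moves for Black: none.
In check with no legal moves → checkmate.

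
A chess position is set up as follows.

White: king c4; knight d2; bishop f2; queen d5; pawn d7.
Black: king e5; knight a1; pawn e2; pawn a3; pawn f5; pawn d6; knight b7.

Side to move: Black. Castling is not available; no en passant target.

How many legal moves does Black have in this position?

Black to move; king on e5.
In check: yes, from the white queen on d5.
Legal moves: Kf6, Kf4.
Count: 2.

2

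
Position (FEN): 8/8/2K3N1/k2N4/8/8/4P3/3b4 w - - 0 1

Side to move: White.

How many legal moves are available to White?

White to move; king on c6.
In check: no.
Legal moves: Nh8, Nf8, Nge7, Ne5, Nh4, Ngf4, Kd7, Kc7, Kb7, Kd6, Kc5, Nde7, Nc7, Nf6, Nb6, Ndf4, Nb4, Ne3, Nc3, e3, e4.
Count: 21.

21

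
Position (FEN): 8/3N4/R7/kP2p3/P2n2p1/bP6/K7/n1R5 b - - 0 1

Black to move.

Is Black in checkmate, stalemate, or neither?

Black to move; black king on a5.
In check: yes, from the white rook on a6.
King squares — a4: attacked by Pb3; b4: available; b5: attacked by Pa4; a6: attacked by Pb5; b6: attacked by Ra6.
Legal moves for Black: Kb4.
Black is in check but has 1 legal move → neither.

neither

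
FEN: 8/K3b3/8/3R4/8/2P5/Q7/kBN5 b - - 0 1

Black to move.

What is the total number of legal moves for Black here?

0

Black to move; king on a1.
In check: yes, from the white queen on a2.
Legal moves: none.
Count: 0.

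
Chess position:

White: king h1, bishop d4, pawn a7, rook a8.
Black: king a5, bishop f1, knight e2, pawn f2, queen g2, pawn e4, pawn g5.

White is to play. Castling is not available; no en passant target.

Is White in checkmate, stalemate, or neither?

checkmate

White to move; white king on h1.
In check: yes, from the black queen on g2.
King squares — g1: attacked by Ne2; g2: attacked by Bf1; h2: attacked by Qg2.
Legal moves for White: none.
In check with no legal moves → checkmate.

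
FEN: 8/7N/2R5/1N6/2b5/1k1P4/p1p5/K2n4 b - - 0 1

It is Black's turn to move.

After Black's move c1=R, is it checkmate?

After c1=R: white king on a1; in check: yes, from the black rook on c1.
King squares — b1: attacked by Rc1; a2: attacked by Kb3; b2: attacked by Nd1.
White has no legal moves → checkmate.

yes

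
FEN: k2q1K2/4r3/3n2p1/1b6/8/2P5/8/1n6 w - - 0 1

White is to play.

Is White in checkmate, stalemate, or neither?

checkmate

White to move; white king on f8.
In check: yes, from the black queen on d8.
King squares — e7: attacked by Qd8; f7: attacked by Nd6; g7: attacked by Re7; e8: attacked by Bb5; g8: attacked by Qd8.
Legal moves for White: none.
In check with no legal moves → checkmate.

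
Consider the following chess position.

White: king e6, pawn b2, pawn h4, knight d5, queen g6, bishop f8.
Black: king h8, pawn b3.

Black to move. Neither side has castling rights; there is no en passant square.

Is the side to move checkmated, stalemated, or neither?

Black to move; black king on h8.
In check: no.
King squares — g7: attacked by Qg6; h7: attacked by Qg6; g8: attacked by Qg6.
Legal moves for Black: none.
Not in check and no legal moves → stalemate.

stalemate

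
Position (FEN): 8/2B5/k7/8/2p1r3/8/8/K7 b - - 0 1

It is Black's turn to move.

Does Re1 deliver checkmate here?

After Re1: white king on a1; in check: yes, from the black rook on e1.
White has 2 legal replies: Kb2, Ka2.
In check but a legal move exists → not checkmate.

no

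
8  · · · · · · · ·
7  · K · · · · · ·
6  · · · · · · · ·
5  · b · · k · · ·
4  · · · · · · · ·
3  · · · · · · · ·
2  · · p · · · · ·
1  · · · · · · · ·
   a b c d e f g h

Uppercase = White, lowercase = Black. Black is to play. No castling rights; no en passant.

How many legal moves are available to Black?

21

Black to move; king on e5.
In check: no.
Legal moves: Kf6, Ke6, Kd6, Kf5, Kd5, Kf4, Ke4, Kd4, Be8, Bd7, Bc6+, Ba6+, Bc4, Ba4, Bd3, Be2, Bf1, c1=Q, c1=R, c1=B, c1=N.
Count: 21.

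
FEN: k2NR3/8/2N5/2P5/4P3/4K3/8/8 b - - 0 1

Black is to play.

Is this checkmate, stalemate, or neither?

Black to move; black king on a8.
In check: no.
King squares — a7: attacked by Nc6; b7: attacked by Nd8; b8: attacked by Nc6.
Legal moves for Black: none.
Not in check and no legal moves → stalemate.

stalemate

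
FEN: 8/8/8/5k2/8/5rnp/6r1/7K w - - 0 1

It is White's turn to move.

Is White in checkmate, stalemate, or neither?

checkmate

White to move; white king on h1.
In check: yes, from the black knight on g3.
King squares — g1: attacked by Rg2; g2: attacked by Ph3; h2: attacked by Rg2.
Legal moves for White: none.
In check with no legal moves → checkmate.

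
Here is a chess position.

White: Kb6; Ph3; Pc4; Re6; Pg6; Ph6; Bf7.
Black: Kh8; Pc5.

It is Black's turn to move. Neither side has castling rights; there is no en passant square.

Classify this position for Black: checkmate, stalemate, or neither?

Black to move; black king on h8.
In check: no.
King squares — g7: attacked by Ph6; h7: attacked by Pg6; g8: attacked by Bf7.
Legal moves for Black: none.
Not in check and no legal moves → stalemate.

stalemate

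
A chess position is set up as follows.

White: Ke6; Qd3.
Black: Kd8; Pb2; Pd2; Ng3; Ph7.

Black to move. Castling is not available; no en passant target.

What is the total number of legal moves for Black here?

Black to move; king on d8.
In check: yes, from the white queen on d3.
Legal moves: Ke8, Kc8, Kc7.
Count: 3.

3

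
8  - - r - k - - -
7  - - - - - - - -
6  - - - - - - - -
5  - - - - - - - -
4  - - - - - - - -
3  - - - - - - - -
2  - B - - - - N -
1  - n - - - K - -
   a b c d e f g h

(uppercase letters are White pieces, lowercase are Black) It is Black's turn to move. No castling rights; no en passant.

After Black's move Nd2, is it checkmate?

After Nd2: white king on f1; in check: yes, from the black knight on d2.
White has 4 legal replies: Kf2, Ke2, Kg1, Ke1.
In check but a legal move exists → not checkmate.

no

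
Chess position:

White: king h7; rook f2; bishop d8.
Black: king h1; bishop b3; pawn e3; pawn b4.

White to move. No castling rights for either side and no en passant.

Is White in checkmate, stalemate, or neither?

White to move; white king on h7.
In check: no.
Legal moves for White include: Be7, Bc7, Bf6, Bb6, Bg5, Ba5, Bh4, Kh8, Kg7, Kh6, Kg6, Rf8, Rf7, Rf6, Rf5, Rf4, Rf3, Rh2+, ... (list truncated; more exist).
White has legal moves and is not in check → neither.

neither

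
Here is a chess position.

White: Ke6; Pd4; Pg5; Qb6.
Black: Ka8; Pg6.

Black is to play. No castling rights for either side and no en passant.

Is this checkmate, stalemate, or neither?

Black to move; black king on a8.
In check: no.
King squares — a7: attacked by Qb6; b7: attacked by Qb6; b8: attacked by Qb6.
Legal moves for Black: none.
Not in check and no legal moves → stalemate.

stalemate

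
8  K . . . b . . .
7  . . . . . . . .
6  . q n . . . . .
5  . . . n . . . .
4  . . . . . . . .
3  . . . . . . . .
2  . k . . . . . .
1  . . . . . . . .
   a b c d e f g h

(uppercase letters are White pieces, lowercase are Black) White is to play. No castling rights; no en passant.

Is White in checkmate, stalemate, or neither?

stalemate

White to move; white king on a8.
In check: no.
King squares — a7: attacked by Qb6; b7: attacked by Qb6; b8: attacked by Qb6.
Legal moves for White: none.
Not in check and no legal moves → stalemate.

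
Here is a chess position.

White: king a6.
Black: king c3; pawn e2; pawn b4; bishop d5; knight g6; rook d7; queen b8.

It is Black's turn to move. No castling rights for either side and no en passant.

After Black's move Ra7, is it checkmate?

yes

After Ra7: white king on a6; in check: yes, from the black rook on a7.
King squares — a5: attacked by Ra7; b5: attacked by Qb8; b6: attacked by Qb8; a7: attacked by Qb8; b7: attacked by Bd5.
White has no legal moves → checkmate.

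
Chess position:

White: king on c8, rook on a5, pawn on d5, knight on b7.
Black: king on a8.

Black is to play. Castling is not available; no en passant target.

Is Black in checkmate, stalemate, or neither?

Black to move; black king on a8.
In check: yes, from the white rook on a5.
King squares — a7: attacked by Ra5; b7: attacked by Kc8; b8: attacked by Kc8.
Legal moves for Black: none.
In check with no legal moves → checkmate.

checkmate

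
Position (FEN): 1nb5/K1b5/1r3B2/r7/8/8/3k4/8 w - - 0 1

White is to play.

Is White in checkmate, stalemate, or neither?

checkmate

White to move; white king on a7.
In check: yes, from the black rook on a5.
King squares — a6: attacked by Ra5; b6: attacked by Bc7; b7: attacked by Rb6; a8: attacked by Ra5; b8: attacked by Rb6.
Legal moves for White: none.
In check with no legal moves → checkmate.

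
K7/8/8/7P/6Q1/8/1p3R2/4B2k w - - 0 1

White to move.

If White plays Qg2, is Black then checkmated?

yes

After Qg2: black king on h1; in check: yes, from the white queen on g2.
King squares — g1: attacked by Qg2; g2: attacked by Rf2; h2: attacked by Qg2.
Black has no legal moves → checkmate.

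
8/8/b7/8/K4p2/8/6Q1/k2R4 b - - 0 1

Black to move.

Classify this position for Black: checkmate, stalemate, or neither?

checkmate

Black to move; black king on a1.
In check: yes, from the white rook on d1.
King squares — b1: attacked by Rd1; a2: attacked by Qg2; b2: attacked by Qg2.
Legal moves for Black: none.
In check with no legal moves → checkmate.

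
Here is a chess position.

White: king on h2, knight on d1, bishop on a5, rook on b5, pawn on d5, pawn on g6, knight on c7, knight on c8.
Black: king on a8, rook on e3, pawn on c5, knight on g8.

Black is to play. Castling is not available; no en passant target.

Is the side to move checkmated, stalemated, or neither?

checkmate

Black to move; black king on a8.
In check: yes, from the white knight on c7.
King squares — a7: attacked by Nc8; b7: attacked by Rb5; b8: attacked by Rb5.
Legal moves for Black: none.
In check with no legal moves → checkmate.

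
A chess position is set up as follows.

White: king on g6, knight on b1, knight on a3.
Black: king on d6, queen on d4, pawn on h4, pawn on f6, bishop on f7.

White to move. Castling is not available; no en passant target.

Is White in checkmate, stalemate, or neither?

White to move; white king on g6.
In check: yes, from the black bishop on f7.
Legal moves for White: Kh7, Kg7, Kxf7, Kh6, Kf5.
White is in check but has 5 legal moves → neither.

neither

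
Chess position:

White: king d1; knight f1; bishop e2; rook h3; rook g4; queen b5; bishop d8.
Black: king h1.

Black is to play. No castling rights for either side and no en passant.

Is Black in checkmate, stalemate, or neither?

Black to move; black king on h1.
In check: yes, from the white rook on h3.
King squares — g1: attacked by Rg4; g2: attacked by Rg4; h2: attacked by Nf1.
Legal moves for Black: none.
In check with no legal moves → checkmate.

checkmate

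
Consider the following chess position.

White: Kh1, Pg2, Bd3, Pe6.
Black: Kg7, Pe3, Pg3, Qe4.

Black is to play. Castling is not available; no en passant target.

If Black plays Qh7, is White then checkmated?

no

After Qh7: white king on h1; in check: yes, from the black queen on h7.
White has 2 legal replies: Kg1, Bxh7.
In check but a legal move exists → not checkmate.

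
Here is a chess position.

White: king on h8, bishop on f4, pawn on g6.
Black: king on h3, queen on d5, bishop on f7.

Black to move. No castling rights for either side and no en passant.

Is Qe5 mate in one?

After Qe5: white king on h8; in check: yes, from the black queen on e5.
White has 3 legal replies: Kh7, Bxe5, g7.
In check but a legal move exists → not checkmate.

no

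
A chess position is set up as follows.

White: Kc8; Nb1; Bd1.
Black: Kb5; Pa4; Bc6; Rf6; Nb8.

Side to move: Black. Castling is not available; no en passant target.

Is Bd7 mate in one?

After Bd7: white king on c8; in check: yes, from the black bishop on d7.
White has 4 legal replies: Kd8, Kxb8, Kc7, Kb7.
In check but a legal move exists → not checkmate.

no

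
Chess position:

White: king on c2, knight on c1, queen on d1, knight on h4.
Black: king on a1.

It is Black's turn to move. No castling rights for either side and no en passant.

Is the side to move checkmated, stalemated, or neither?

Black to move; black king on a1.
In check: no.
King squares — b1: attacked by Kc2; a2: attacked by Nc1; b2: attacked by Kc2.
Legal moves for Black: none.
Not in check and no legal moves → stalemate.

stalemate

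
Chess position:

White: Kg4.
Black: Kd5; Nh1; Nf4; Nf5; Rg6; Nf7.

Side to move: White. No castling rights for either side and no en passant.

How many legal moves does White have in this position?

3

White to move; king on g4.
In check: yes, from the black rook on g6.
Legal moves: Kxf5, Kxf4, Kf3.
Count: 3.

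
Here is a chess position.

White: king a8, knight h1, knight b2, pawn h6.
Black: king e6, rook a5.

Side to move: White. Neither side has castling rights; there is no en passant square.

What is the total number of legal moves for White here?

White to move; king on a8.
In check: yes, from the black rook on a5.
Legal moves: Kb8, Kb7.
Count: 2.

2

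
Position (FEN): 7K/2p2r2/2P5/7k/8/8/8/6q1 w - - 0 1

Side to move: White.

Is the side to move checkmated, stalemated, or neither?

stalemate

White to move; white king on h8.
In check: no.
King squares — g7: attacked by Qg1; h7: attacked by Rf7; g8: attacked by Qg1.
Legal moves for White: none.
Not in check and no legal moves → stalemate.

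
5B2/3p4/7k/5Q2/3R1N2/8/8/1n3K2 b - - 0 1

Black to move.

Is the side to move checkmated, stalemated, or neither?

Black to move; black king on h6.
In check: yes, from the white bishop on f8.
King squares — g5: attacked by Qf5; h5: attacked by Nf4; g6: attacked by Nf4; g7: attacked by Bf8; h7: attacked by Qf5.
Legal moves for Black: none.
In check with no legal moves → checkmate.

checkmate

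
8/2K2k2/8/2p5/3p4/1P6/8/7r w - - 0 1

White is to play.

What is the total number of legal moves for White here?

9

White to move; king on c7.
In check: no.
Legal moves: Kd8, Kc8, Kb8, Kd7, Kb7, Kd6, Kc6, Kb6, b4.
Count: 9.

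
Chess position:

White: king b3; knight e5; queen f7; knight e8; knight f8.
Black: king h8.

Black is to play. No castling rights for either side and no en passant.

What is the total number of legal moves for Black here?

0

Black to move; king on h8.
In check: no.
Legal moves: none.
Count: 0.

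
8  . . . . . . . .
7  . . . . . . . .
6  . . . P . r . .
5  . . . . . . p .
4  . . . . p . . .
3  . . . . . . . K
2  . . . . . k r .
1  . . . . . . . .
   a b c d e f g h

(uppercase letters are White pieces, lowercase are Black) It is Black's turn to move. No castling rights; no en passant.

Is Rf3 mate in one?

After Rf3: white king on h3; in check: yes, from the black rook on f3.
King squares — g2: attacked by Kf2; h2: attacked by Rg2; g3: attacked by Kf2; g4: attacked by Rg2; h4: attacked by Pg5.
White has no legal moves → checkmate.

yes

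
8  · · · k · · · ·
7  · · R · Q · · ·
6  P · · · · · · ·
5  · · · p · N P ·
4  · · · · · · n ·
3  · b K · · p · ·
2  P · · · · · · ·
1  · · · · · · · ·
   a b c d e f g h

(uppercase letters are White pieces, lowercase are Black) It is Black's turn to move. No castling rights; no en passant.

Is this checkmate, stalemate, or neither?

checkmate

Black to move; black king on d8.
In check: yes, from the white queen on e7.
King squares — c7: attacked by Qe7; d7: attacked by Rc7; e7: attacked by Nf5; c8: attacked by Rc7; e8: attacked by Qe7.
Legal moves for Black: none.
In check with no legal moves → checkmate.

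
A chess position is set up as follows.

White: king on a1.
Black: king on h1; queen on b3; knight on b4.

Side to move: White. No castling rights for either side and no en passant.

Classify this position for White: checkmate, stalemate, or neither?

stalemate

White to move; white king on a1.
In check: no.
King squares — b1: attacked by Qb3; a2: attacked by Qb3; b2: attacked by Qb3.
Legal moves for White: none.
Not in check and no legal moves → stalemate.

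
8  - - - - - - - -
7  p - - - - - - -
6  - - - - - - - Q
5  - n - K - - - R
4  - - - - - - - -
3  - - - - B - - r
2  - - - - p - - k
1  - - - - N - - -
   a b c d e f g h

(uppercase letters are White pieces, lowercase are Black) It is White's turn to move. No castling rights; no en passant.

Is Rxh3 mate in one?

yes

After Rxh3: black king on h2; in check: yes, from the white rook on h3.
King squares — g1: attacked by Be3; h1: attacked by Rh3; g2: attacked by Ne1; g3: attacked by Rh3; h3: attacked by Qh6.
Black has no legal moves → checkmate.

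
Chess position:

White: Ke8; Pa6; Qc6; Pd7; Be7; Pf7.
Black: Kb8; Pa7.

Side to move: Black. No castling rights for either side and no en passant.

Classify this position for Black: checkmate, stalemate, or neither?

stalemate

Black to move; black king on b8.
In check: no.
King squares — a7: own pawn; b7: attacked by Pa6; c7: attacked by Qc6; a8: attacked by Qc6; c8: attacked by Qc6.
Legal moves for Black: none.
Not in check and no legal moves → stalemate.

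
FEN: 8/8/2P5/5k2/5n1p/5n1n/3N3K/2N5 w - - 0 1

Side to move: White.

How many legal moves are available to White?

2

White to move; king on h2.
In check: yes, from the black knight on f3.
Legal moves: Kh1, Nxf3.
Count: 2.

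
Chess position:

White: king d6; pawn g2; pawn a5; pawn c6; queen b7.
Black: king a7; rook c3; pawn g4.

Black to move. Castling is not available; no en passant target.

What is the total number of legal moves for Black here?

0

Black to move; king on a7.
In check: yes, from the white queen on b7.
Legal moves: none.
Count: 0.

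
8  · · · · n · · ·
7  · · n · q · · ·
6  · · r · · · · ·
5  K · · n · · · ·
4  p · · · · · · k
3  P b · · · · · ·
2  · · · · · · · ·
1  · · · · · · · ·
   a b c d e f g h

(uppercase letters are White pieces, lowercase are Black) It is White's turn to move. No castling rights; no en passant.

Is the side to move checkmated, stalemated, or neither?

stalemate

White to move; white king on a5.
In check: no.
King squares — a4: attacked by Bb3; b4: attacked by Nd5; b5: attacked by Nc7; a6: attacked by Rc6; b6: attacked by Nd5.
Legal moves for White: none.
Not in check and no legal moves → stalemate.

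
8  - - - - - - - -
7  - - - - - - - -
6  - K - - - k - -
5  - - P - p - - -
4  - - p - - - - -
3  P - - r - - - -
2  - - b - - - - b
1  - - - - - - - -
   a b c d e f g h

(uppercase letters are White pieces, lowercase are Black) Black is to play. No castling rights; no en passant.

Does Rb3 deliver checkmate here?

no

After Rb3: white king on b6; in check: yes, from the black rook on b3.
White has 5 legal replies: Kc7, Ka7, Kc6, Ka6, Ka5.
In check but a legal move exists → not checkmate.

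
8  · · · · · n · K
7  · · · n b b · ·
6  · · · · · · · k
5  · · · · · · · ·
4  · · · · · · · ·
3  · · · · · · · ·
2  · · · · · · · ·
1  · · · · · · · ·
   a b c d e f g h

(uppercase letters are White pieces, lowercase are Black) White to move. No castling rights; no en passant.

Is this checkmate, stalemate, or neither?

White to move; white king on h8.
In check: no.
King squares — g7: attacked by Kh6; h7: attacked by Kh6; g8: attacked by Bf7.
Legal moves for White: none.
Not in check and no legal moves → stalemate.

stalemate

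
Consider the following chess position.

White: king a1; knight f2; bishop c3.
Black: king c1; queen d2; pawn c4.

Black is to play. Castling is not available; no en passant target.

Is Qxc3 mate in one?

no

After Qxc3: white king on a1; in check: yes, from the black queen on c3.
White has 1 legal reply: Ka2.
In check but a legal move exists → not checkmate.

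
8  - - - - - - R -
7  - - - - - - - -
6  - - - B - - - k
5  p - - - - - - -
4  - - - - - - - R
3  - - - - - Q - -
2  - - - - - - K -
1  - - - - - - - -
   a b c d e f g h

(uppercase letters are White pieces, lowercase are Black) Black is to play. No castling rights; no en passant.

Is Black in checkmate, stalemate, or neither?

Black to move; black king on h6.
In check: yes, from the white rook on h4.
King squares — g5: attacked by Rg8; h5: attacked by Qf3; g6: attacked by Rg8; g7: attacked by Rg8; h7: attacked by Rh4.
Legal moves for Black: none.
In check with no legal moves → checkmate.

checkmate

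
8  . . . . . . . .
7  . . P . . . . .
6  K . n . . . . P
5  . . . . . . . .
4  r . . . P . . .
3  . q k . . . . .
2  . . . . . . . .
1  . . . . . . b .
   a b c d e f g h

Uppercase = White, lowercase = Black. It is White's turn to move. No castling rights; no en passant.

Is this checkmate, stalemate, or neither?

checkmate

White to move; white king on a6.
In check: yes, from the black rook on a4.
King squares — a5: attacked by Ra4; b5: attacked by Qb3; b6: attacked by Bg1; a7: attacked by Bg1; b7: attacked by Qb3.
Legal moves for White: none.
In check with no legal moves → checkmate.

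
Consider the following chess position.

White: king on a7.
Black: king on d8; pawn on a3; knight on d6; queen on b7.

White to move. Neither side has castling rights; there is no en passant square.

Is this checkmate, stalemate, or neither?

checkmate

White to move; white king on a7.
In check: yes, from the black queen on b7.
King squares — a6: attacked by Qb7; b6: attacked by Qb7; b7: attacked by Nd6; a8: attacked by Qb7; b8: attacked by Qb7.
Legal moves for White: none.
In check with no legal moves → checkmate.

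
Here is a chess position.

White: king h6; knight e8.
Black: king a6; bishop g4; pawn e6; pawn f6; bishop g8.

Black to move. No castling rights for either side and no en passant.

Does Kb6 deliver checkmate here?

After Kb6: white king on h6; in check: no.
White is not in check, so this cannot be checkmate.

no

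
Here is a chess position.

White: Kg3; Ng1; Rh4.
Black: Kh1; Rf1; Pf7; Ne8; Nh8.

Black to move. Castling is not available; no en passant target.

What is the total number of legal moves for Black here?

Black to move; king on h1.
In check: yes, from the white rook on h4.
Legal moves: Kxg1.
Count: 1.

1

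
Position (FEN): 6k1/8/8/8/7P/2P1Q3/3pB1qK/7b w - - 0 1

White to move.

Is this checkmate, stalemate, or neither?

White to move; white king on h2.
In check: yes, from the black queen on g2.
King squares — g1: attacked by Qg2; h1: attacked by Qg2; g2: attacked by Bh1; g3: attacked by Qg2; h3: attacked by Qg2.
Legal moves for White: none.
In check with no legal moves → checkmate.

checkmate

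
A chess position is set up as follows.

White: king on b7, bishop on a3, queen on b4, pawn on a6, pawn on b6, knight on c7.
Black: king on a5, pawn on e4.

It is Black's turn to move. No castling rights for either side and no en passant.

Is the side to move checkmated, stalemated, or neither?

checkmate

Black to move; black king on a5.
In check: yes, from the white queen on b4.
King squares — a4: attacked by Qb4; b4: attacked by Ba3; b5: attacked by Qb4; a6: attacked by Kb7; b6: attacked by Qb4.
Legal moves for Black: none.
In check with no legal moves → checkmate.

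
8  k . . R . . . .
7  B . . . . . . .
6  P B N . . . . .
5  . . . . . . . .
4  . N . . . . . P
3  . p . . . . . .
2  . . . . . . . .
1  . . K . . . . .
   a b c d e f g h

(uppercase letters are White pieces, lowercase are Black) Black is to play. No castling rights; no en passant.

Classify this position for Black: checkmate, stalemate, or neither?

checkmate

Black to move; black king on a8.
In check: yes, from the white rook on d8.
King squares — a7: attacked by Bb6; b7: attacked by Pa6; b8: attacked by Nc6.
Legal moves for Black: none.
In check with no legal moves → checkmate.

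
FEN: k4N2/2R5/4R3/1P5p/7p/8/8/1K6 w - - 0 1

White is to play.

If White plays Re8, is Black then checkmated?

After Re8: black king on a8; in check: yes, from the white rook on e8.
King squares — a7: attacked by Rc7; b7: attacked by Rc7; b8: attacked by Re8.
Black has no legal moves → checkmate.

yes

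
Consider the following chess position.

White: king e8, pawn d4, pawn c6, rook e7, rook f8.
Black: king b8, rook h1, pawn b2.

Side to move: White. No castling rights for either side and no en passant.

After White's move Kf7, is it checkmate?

yes

After Kf7: black king on b8; in check: yes, from the white rook on f8.
King squares — a7: attacked by Re7; b7: attacked by Pc6; c7: attacked by Re7; a8: attacked by Rf8; c8: attacked by Rf8.
Black has no legal moves → checkmate.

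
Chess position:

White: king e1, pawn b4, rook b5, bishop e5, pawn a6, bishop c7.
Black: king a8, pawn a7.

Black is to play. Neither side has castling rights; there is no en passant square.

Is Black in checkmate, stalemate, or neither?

Black to move; black king on a8.
In check: no.
King squares — a7: own pawn; b7: attacked by Rb5; b8: attacked by Rb5.
Legal moves for Black: none.
Not in check and no legal moves → stalemate.

stalemate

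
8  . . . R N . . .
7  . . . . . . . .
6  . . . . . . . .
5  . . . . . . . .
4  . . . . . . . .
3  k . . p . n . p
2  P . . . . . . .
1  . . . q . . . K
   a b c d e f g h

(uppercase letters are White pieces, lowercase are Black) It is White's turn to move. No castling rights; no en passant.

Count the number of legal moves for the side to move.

White to move; king on h1.
In check: yes, from the black queen on d1.
Legal moves: none.
Count: 0.

0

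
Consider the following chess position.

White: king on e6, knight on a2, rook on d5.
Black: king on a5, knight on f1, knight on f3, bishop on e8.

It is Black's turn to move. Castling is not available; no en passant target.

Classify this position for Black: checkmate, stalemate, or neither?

Black to move; black king on a5.
In check: yes, from the white rook on d5.
Legal moves for Black: Kb6, Ka6, Ka4, Bb5.
Black is in check but has 4 legal moves → neither.

neither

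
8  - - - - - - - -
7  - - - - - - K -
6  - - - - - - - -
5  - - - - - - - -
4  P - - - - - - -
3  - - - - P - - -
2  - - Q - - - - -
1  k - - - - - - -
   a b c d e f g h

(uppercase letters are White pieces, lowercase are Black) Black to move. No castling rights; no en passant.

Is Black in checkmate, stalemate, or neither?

Black to move; black king on a1.
In check: no.
King squares — b1: attacked by Qc2; a2: attacked by Qc2; b2: attacked by Qc2.
Legal moves for Black: none.
Not in check and no legal moves → stalemate.

stalemate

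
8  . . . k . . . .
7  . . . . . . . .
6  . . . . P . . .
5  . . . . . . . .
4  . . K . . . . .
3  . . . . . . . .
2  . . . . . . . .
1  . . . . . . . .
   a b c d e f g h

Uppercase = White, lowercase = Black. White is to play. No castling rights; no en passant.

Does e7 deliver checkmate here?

After e7: black king on d8; in check: yes, from the white pawn on e7.
Black has 5 legal replies: Ke8, Kc8, Kxe7, Kd7, Kc7.
In check but a legal move exists → not checkmate.

no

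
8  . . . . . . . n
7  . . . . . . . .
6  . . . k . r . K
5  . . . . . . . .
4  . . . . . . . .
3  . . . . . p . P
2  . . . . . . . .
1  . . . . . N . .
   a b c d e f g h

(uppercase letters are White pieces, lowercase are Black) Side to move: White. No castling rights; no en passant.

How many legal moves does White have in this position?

4

White to move; king on h6.
In check: yes, from the black rook on f6.
Legal moves: Kh7, Kg7, Kh5, Kg5.
Count: 4.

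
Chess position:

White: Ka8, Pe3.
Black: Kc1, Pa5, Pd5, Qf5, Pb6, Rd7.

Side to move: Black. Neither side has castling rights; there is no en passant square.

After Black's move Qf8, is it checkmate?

yes

After Qf8: white king on a8; in check: yes, from the black queen on f8.
King squares — a7: attacked by Rd7; b7: attacked by Rd7; b8: attacked by Qf8.
White has no legal moves → checkmate.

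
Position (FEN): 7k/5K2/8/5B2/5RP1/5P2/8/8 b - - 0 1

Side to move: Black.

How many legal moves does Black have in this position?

Black to move; king on h8.
In check: no.
Legal moves: none.
Count: 0.

0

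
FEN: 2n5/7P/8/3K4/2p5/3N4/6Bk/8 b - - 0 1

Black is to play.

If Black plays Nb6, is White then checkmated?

After Nb6: white king on d5; in check: yes, from the black knight on b6.
White has 7 legal replies: Ke6, Kd6, Kc6, Ke5, Kc5, Ke4, Kd4.
In check but a legal move exists → not checkmate.

no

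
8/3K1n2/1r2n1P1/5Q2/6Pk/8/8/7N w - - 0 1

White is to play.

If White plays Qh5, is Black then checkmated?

After Qh5: black king on h4; in check: yes, from the white queen on h5.
King squares — g3: attacked by Nh1; h3: attacked by Qh5; g4: attacked by Qh5; g5: attacked by Qh5; h5: attacked by Pg4.
Black has no legal moves → checkmate.

yes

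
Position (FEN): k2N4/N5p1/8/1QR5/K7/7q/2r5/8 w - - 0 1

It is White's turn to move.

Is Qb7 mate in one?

After Qb7: black king on a8; in check: yes, from the white queen on b7.
King squares — a7: attacked by Qb7; b7: attacked by Nd8; b8: attacked by Qb7.
Black has no legal moves → checkmate.

yes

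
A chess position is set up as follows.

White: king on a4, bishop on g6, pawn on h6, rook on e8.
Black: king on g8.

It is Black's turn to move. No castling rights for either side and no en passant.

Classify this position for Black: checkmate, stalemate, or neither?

Black to move; black king on g8.
In check: yes, from the white rook on e8.
King squares — f7: attacked by Bg6; g7: attacked by Ph6; h7: attacked by Bg6; f8: attacked by Re8; h8: attacked by Re8.
Legal moves for Black: none.
In check with no legal moves → checkmate.

checkmate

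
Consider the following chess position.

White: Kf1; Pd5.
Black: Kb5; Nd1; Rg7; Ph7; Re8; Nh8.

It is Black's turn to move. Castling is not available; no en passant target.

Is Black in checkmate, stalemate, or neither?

neither

Black to move; black king on b5.
In check: no.
Legal moves for Black include: Nf7, Ng6, Reg8, Rf8+, Rd8, Rc8, Rb8, Ra8, Ree7, Re6, Re5, Re4, Re3, Re2, Re1+, Rgg8, Rf7+, Rge7, ... (list truncated; more exist).
Black has legal moves and is not in check → neither.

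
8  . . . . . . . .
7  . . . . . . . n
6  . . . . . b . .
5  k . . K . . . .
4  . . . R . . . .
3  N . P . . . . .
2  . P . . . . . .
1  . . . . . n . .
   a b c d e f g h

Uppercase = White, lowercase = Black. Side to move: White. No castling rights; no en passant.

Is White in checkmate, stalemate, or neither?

White to move; white king on d5.
In check: no.
Legal moves for White include: Ke6, Kd6, Kc6, Kc5, Ke4, Kc4, Rh4, Rg4, Rf4, Re4, Rc4, Rb4, Ra4+, Rd3, Rd2, Rd1, Nb5, Nc4+, ... (list truncated; more exist).
White has legal moves and is not in check → neither.

neither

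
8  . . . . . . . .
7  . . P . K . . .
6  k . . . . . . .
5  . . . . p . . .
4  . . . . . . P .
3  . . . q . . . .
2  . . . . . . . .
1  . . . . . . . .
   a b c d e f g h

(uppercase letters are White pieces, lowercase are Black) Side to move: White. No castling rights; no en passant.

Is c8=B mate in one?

no

After c8=B: black king on a6; in check: yes, from the white bishop on c8.
Black has 4 legal replies: Ka7, Kb6, Kb5, Ka5.
In check but a legal move exists → not checkmate.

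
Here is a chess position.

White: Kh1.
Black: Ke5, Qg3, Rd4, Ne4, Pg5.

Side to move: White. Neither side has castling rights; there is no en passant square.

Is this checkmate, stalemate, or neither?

White to move; white king on h1.
In check: no.
King squares — g1: attacked by Qg3; g2: attacked by Qg3; h2: attacked by Qg3.
Legal moves for White: none.
Not in check and no legal moves → stalemate.

stalemate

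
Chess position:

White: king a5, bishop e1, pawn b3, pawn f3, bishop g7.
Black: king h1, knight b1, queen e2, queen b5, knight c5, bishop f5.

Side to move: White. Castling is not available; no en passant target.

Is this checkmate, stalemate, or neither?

White to move; white king on a5.
In check: yes, from the black queen on b5.
King squares — a4: attacked by Qb5; b4: attacked by Qb5; b5: attacked by Qe2; a6: attacked by Qb5; b6: attacked by Qb5.
Legal moves for White: none.
In check with no legal moves → checkmate.

checkmate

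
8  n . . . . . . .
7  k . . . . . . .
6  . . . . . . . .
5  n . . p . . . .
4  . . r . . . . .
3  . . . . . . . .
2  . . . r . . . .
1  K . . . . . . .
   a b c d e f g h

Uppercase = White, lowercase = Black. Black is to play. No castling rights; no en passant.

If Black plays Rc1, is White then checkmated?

yes

After Rc1: white king on a1; in check: yes, from the black rook on c1.
King squares — b1: attacked by Rc1; a2: attacked by Rd2; b2: attacked by Rd2.
White has no legal moves → checkmate.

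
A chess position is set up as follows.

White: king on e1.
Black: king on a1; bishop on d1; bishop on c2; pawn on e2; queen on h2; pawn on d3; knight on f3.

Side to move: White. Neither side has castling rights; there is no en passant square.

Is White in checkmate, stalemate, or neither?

White to move; white king on e1.
In check: yes, from the black knight on f3.
King squares — d1: attacked by Bc2; f1: attacked by Pe2; d2: attacked by Nf3; e2: attacked by Bd1; f2: attacked by Qh2.
Legal moves for White: none.
In check with no legal moves → checkmate.

checkmate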